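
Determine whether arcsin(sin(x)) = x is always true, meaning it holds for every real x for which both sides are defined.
No, this is NOT an identity.

Claim: arcsin(sin(x)) = x.
Test a specific point where both sides are defined: x = π.
LHS = arcsin(sin(x)) ≈ 0.0000
RHS = x ≈ 3.1416
Since 0.0000 ≠ 3.1416, the equation fails at this point, so it cannot hold for every real x for which both sides are defined.
arcsin only returns values in [-π/2, π/2], so arcsin(sin(x)) = x holds only for x in that interval, not for all real x.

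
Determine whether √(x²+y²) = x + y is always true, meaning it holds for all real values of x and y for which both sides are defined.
No, this is NOT an identity.

Claim: √(x²+y²) = x + y.
Test a specific point where both sides are defined: x = 3/2, y = 4.
LHS = √(x²+y²) ≈ 4.2720
RHS = x + y ≈ 5.5000
Since 4.2720 ≠ 5.5000, the equation fails at this point, so it cannot hold for all real values of x and y for which both sides are defined.
(x+y)² = x² + 2xy + y², not x² + y², so the square root does not split this way.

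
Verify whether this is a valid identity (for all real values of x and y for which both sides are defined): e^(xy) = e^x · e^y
No, this is NOT an identity.

Claim: e^(xy) = e^x · e^y.
Test a specific point where both sides are defined: x = 2, y = -1.
LHS = e^(xy) ≈ 0.1353
RHS = e^x · e^y ≈ 2.7183
Since 0.1353 ≠ 2.7183, the equation fails at this point, so it cannot hold for all real values of x and y for which both sides are defined.
e^x · e^y = e^(x+y), not e^(xy).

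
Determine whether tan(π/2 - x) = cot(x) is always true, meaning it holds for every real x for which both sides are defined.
Claim: tan(π/2 - x) = cot(x).
Reasoning: tan(π/2 - x) = sin(π/2 - x)/cos(π/2 - x) = cos(x)/sin(x) = cot(x), using the cofunction identities sin(π/2 - x) = cos(x) and cos(π/2 - x) = sin(x).
So the two sides agree for every real x for which both sides are defined.

Conclusion: Yes, this is an identity.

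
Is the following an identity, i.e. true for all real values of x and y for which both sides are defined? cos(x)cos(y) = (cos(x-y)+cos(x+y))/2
Claim: cos(x)cos(y) = (cos(x-y)+cos(x+y))/2.
Reasoning: cos(x-y) = cos(x)cos(y) + sin(x)sin(y) and cos(x+y) = cos(x)cos(y) - sin(x)sin(y). Adding, cos(x-y) + cos(x+y) = 2cos(x)cos(y); divide by 2.
So the two sides agree for all real values of x and y for which both sides are defined.

Conclusion: Yes, this is an identity.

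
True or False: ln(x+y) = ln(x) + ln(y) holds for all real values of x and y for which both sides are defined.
Claim: ln(x+y) = ln(x) + ln(y).
Test a specific point where both sides are defined: x = 4, y = 4.
LHS = ln(x+y) ≈ 2.0794
RHS = ln(x) + ln(y) ≈ 2.7726
Since 2.0794 ≠ 2.7726, the equation fails at this point, so it cannot hold for all real values of x and y for which both sides are defined.
ln(x) + ln(y) = ln(xy), not ln(x+y).

Conclusion: False.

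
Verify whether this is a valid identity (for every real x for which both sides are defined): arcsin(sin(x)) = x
No, this is NOT an identity.

Claim: arcsin(sin(x)) = x.
Test a specific point where both sides are defined: x = π.
LHS = arcsin(sin(x)) ≈ 0.0000
RHS = x ≈ 3.1416
Since 0.0000 ≠ 3.1416, the equation fails at this point, so it cannot hold for every real x for which both sides are defined.
arcsin only returns values in [-π/2, π/2], so arcsin(sin(x)) = x holds only for x in that interval, not for all real x.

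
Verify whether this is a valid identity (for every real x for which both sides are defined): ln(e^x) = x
Claim: ln(e^x) = x.
Reasoning: ln is the inverse of the exponential: ln(e^x) asks for the exponent p with e^p = e^x, and since e^p is one-to-one that exponent is p = x.
So the two sides agree for every real x for which both sides are defined.

Conclusion: Yes, this is an identity.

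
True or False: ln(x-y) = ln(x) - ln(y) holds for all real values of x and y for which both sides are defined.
Claim: ln(x-y) = ln(x) - ln(y).
Test a specific point where both sides are defined: x = 2, y = 1.
LHS = ln(x-y) ≈ 0.0000
RHS = ln(x) - ln(y) ≈ 0.6931
Since 0.0000 ≠ 0.6931, the equation fails at this point, so it cannot hold for all real values of x and y for which both sides are defined.
ln(x) - ln(y) = ln(x/y), not ln(x-y).

Conclusion: False.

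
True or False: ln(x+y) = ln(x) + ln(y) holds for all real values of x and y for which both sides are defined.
Claim: ln(x+y) = ln(x) + ln(y).
Test a specific point where both sides are defined: x = 1/2, y = 2.
LHS = ln(x+y) ≈ 0.9163
RHS = ln(x) + ln(y) ≈ 0.0000
Since 0.9163 ≠ 0.0000, the equation fails at this point, so it cannot hold for all real values of x and y for which both sides are defined.
ln(x) + ln(y) = ln(xy), not ln(x+y).

Conclusion: False.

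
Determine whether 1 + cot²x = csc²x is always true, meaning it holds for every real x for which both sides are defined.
Yes, this is an identity.

Claim: 1 + cot²x = csc²x.
Reasoning: Start from sin²x + cos²x = 1 and divide every term by sin²x (allowed wherever cot x and csc x are defined): 1 + cot²x = 1/sin²x = csc²x.
So the two sides agree for every real x for which both sides are defined.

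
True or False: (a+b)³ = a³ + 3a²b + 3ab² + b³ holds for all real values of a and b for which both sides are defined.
True.

Claim: (a+b)³ = a³ + 3a²b + 3ab² + b³.
Reasoning: (a+b)³ = (a+b)(a+b)² = (a+b)(a² + 2ab + b²) = a³ + 2a²b + ab² + a²b + 2ab² + b³ = a³ + 3a²b + 3ab² + b³.
So the two sides agree for all real values of a and b for which both sides are defined.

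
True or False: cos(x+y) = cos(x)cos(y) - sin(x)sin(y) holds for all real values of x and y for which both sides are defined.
True.

Claim: cos(x+y) = cos(x)cos(y) - sin(x)sin(y).
Reasoning: By Euler's formula e^(i(x+y)) = e^(ix)·e^(iy) = (cos x + i·sin x)(cos y + i·sin y). The real part of the left side is cos(x+y); the real part of the product is cos(x)cos(y) - sin(x)sin(y) (since i·i = -1).
So the two sides agree for all real values of x and y for which both sides are defined.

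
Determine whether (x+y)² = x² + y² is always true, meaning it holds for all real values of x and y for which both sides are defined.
No, this is NOT an identity.

Claim: (x+y)² = x² + y².
Test a specific point where both sides are defined: x = 3, y = -1.
LHS = (x+y)² ≈ 4.0000
RHS = x² + y² ≈ 10.0000
Since 4.0000 ≠ 10.0000, the equation fails at this point, so it cannot hold for all real values of x and y for which both sides are defined.
The correct expansion is (x+y)² = x² + 2xy + y²; the cross term 2xy is missing.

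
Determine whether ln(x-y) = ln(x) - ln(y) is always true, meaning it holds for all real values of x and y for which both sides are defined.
Claim: ln(x-y) = ln(x) - ln(y).
Test a specific point where both sides are defined: x = 4, y = 3/2.
LHS = ln(x-y) ≈ 0.9163
RHS = ln(x) - ln(y) ≈ 0.9808
Since 0.9163 ≠ 0.9808, the equation fails at this point, so it cannot hold for all real values of x and y for which both sides are defined.
ln(x) - ln(y) = ln(x/y), not ln(x-y).

Conclusion: No, this is NOT an identity.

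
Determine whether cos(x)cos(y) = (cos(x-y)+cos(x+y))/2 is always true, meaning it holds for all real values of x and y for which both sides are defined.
Claim: cos(x)cos(y) = (cos(x-y)+cos(x+y))/2.
Reasoning: cos(x-y) = cos(x)cos(y) + sin(x)sin(y) and cos(x+y) = cos(x)cos(y) - sin(x)sin(y). Adding, cos(x-y) + cos(x+y) = 2cos(x)cos(y); divide by 2.
So the two sides agree for all real values of x and y for which both sides are defined.

Conclusion: Yes, this is an identity.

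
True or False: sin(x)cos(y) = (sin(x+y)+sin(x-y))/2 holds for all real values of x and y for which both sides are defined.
Claim: sin(x)cos(y) = (sin(x+y)+sin(x-y))/2.
Reasoning: sin(x+y) = sin(x)cos(y) + cos(x)sin(y) and sin(x-y) = sin(x)cos(y) - cos(x)sin(y). Adding, sin(x+y) + sin(x-y) = 2sin(x)cos(y); divide by 2.
So the two sides agree for all real values of x and y for which both sides are defined.

Conclusion: True.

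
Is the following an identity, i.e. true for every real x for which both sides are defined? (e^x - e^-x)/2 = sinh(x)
Yes, this is an identity.

Claim: (e^x - e^-x)/2 = sinh(x).
Reasoning: This is exactly the definition of the hyperbolic sine: sinh(x) := (e^x - e^-x)/2.
So the two sides agree for every real x for which both sides are defined.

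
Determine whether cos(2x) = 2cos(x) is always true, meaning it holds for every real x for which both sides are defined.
Claim: cos(2x) = 2cos(x).
Test a specific point where both sides are defined: x = -π/4.
LHS = cos(2x) ≈ 0.0000
RHS = 2cos(x) ≈ 1.4142
Since 0.0000 ≠ 1.4142, the equation fails at this point, so it cannot hold for every real x for which both sides are defined.
The correct double-angle formula is cos(2x) = cos²x - sin²x.

Conclusion: No, this is NOT an identity.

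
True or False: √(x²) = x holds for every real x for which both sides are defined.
False.

Claim: √(x²) = x.
Test a specific point where both sides are defined: x = -3.
LHS = √(x²) ≈ 3.0000
RHS = x ≈ -3.0000
Since 3.0000 ≠ -3.0000, the equation fails at this point, so it cannot hold for every real x for which both sides are defined.
√(x²) = |x|, which differs from x whenever x < 0 (both sides are defined for every real x).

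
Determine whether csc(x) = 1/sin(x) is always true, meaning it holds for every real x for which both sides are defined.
Yes, this is an identity.

Claim: csc(x) = 1/sin(x).
Reasoning: csc(x) is by definition the reciprocal of sin(x), wherever sin(x) ≠ 0.
So the two sides agree for every real x for which both sides are defined.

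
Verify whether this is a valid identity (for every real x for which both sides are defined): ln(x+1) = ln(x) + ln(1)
Claim: ln(x+1) = ln(x) + ln(1).
Test a specific point where both sides are defined: x = 2.
LHS = ln(x+1) ≈ 1.0986
RHS = ln(x) + ln(1) ≈ 0.6931
Since 1.0986 ≠ 0.6931, the equation fails at this point, so it cannot hold for every real x for which both sides are defined.
ln(1) = 0, so the right side is just ln(x), which differs from ln(x+1).

Conclusion: No, this is NOT an identity.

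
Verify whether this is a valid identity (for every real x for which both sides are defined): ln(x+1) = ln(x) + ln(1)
No, this is NOT an identity.

Claim: ln(x+1) = ln(x) + ln(1).
Test a specific point where both sides are defined: x = 2.
LHS = ln(x+1) ≈ 1.0986
RHS = ln(x) + ln(1) ≈ 0.6931
Since 1.0986 ≠ 0.6931, the equation fails at this point, so it cannot hold for every real x for which both sides are defined.
ln(1) = 0, so the right side is just ln(x), which differs from ln(x+1).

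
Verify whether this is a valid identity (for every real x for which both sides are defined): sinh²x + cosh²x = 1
Claim: sinh²x + cosh²x = 1.
Test a specific point where both sides are defined: x = -3.
LHS = sinh²x + cosh²x ≈ 201.7156
RHS = 1 ≈ 1.0000
Since 201.7156 ≠ 1.0000, the equation fails at this point, so it cannot hold for every real x for which both sides are defined.
The correct hyperbolic identity is cosh²x - sinh²x = 1 (a difference); the sum sinh²x + cosh²x equals cosh(2x).

Conclusion: No, this is NOT an identity.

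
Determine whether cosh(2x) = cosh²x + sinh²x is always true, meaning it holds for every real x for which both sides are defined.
Yes, this is an identity.

Claim: cosh(2x) = cosh²x + sinh²x.
Reasoning: cosh²x = (e^(2x) + 2 + e^(-2x))/4 and sinh²x = (e^(2x) - 2 + e^(-2x))/4. Adding gives (2e^(2x) + 2e^(-2x))/4 = (e^(2x) + e^(-2x))/2 = cosh(2x).
So the two sides agree for every real x for which both sides are defined.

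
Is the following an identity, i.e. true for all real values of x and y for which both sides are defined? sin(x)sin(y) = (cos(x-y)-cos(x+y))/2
Yes, this is an identity.

Claim: sin(x)sin(y) = (cos(x-y)-cos(x+y))/2.
Reasoning: cos(x-y) = cos(x)cos(y) + sin(x)sin(y) and cos(x+y) = cos(x)cos(y) - sin(x)sin(y). Subtracting, cos(x-y) - cos(x+y) = 2sin(x)sin(y); divide by 2.
So the two sides agree for all real values of x and y for which both sides are defined.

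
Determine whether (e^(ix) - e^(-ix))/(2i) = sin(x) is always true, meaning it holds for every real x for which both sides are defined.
Claim: (e^(ix) - e^(-ix))/(2i) = sin(x).
Reasoning: By Euler's formula e^(ix) = cos(x) + i·sin(x) and e^(-ix) = cos(x) - i·sin(x). Subtracting cancels the cosine terms: e^(ix) - e^(-ix) = 2i·sin(x); divide by 2i.
So the two sides agree for every real x for which both sides are defined.

Conclusion: Yes, this is an identity.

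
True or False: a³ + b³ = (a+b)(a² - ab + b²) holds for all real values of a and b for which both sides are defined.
True.

Claim: a³ + b³ = (a+b)(a² - ab + b²).
Reasoning: Expand the right side: (a+b)(a² - ab + b²) = a³ - a²b + ab² + a²b - ab² + b³ = a³ + b³ (the middle terms cancel in pairs).
So the two sides agree for all real values of a and b for which both sides are defined.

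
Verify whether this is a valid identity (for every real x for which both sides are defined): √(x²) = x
Claim: √(x²) = x.
Test a specific point where both sides are defined: x = -1.
LHS = √(x²) ≈ 1.0000
RHS = x ≈ -1.0000
Since 1.0000 ≠ -1.0000, the equation fails at this point, so it cannot hold for every real x for which both sides are defined.
√(x²) = |x|, which differs from x whenever x < 0 (both sides are defined for every real x).

Conclusion: No, this is NOT an identity.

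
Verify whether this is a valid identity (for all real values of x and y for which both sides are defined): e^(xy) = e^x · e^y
Claim: e^(xy) = e^x · e^y.
Test a specific point where both sides are defined: x = 5, y = 3/2.
LHS = e^(xy) ≈ 1808.0424
RHS = e^x · e^y ≈ 665.1416
Since 1808.0424 ≠ 665.1416, the equation fails at this point, so it cannot hold for all real values of x and y for which both sides are defined.
e^x · e^y = e^(x+y), not e^(xy).

Conclusion: No, this is NOT an identity.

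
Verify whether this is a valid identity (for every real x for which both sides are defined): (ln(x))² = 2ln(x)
Claim: (ln(x))² = 2ln(x).
Test a specific point where both sides are defined: x = 1/2.
LHS = (ln(x))² ≈ 0.4805
RHS = 2ln(x) ≈ -1.3863
Since 0.4805 ≠ -1.3863, the equation fails at this point, so it cannot hold for every real x for which both sides are defined.
2ln(x) equals ln(x²), which is not the same as (ln x)².

Conclusion: No, this is NOT an identity.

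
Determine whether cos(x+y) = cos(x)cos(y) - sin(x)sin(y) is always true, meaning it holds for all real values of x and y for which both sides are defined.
Yes, this is an identity.

Claim: cos(x+y) = cos(x)cos(y) - sin(x)sin(y).
Reasoning: By Euler's formula e^(i(x+y)) = e^(ix)·e^(iy) = (cos x + i·sin x)(cos y + i·sin y). The real part of the left side is cos(x+y); the real part of the product is cos(x)cos(y) - sin(x)sin(y) (since i·i = -1).
So the two sides agree for all real values of x and y for which both sides are defined.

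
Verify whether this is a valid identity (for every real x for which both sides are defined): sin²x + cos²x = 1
Yes, this is an identity.

Claim: sin²x + cos²x = 1.
Reasoning: The point (cos x, sin x) lies on the unit circle X² + Y² = 1, so cos²x + sin²x = 1 for every real x.
So the two sides agree for every real x for which both sides are defined.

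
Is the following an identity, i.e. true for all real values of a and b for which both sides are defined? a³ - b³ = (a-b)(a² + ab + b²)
Yes, this is an identity.

Claim: a³ - b³ = (a-b)(a² + ab + b²).
Reasoning: Expand the right side: (a-b)(a² + ab + b²) = a³ + a²b + ab² - a²b - ab² - b³ = a³ - b³ (the middle terms cancel in pairs).
So the two sides agree for all real values of a and b for which both sides are defined.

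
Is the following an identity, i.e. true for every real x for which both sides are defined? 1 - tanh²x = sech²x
Claim: 1 - tanh²x = sech²x.
Reasoning: Divide cosh²x - sinh²x = 1 through by cosh²x (never zero): 1 - tanh²x = 1/cosh²x = sech²x.
So the two sides agree for every real x for which both sides are defined.

Conclusion: Yes, this is an identity.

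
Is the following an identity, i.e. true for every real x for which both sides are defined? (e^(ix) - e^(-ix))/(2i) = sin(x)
Yes, this is an identity.

Claim: (e^(ix) - e^(-ix))/(2i) = sin(x).
Reasoning: By Euler's formula e^(ix) = cos(x) + i·sin(x) and e^(-ix) = cos(x) - i·sin(x). Subtracting cancels the cosine terms: e^(ix) - e^(-ix) = 2i·sin(x); divide by 2i.
So the two sides agree for every real x for which both sides are defined.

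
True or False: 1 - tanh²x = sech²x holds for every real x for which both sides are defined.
Claim: 1 - tanh²x = sech²x.
Reasoning: Divide cosh²x - sinh²x = 1 through by cosh²x (never zero): 1 - tanh²x = 1/cosh²x = sech²x.
So the two sides agree for every real x for which both sides are defined.

Conclusion: True.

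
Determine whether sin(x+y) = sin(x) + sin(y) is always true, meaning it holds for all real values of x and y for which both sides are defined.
No, this is NOT an identity.

Claim: sin(x+y) = sin(x) + sin(y).
Test a specific point where both sides are defined: x = -π/2, y = -π/2.
LHS = sin(x+y) ≈ 0.0000
RHS = sin(x) + sin(y) ≈ -2.0000
Since 0.0000 ≠ -2.0000, the equation fails at this point, so it cannot hold for all real values of x and y for which both sides are defined.
The correct expansion is sin(x+y) = sin(x)cos(y) + cos(x)sin(y); sine is not additive.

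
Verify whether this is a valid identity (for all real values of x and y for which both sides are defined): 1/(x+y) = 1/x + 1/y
Claim: 1/(x+y) = 1/x + 1/y.
Test a specific point where both sides are defined: x = 1/2, y = 5.
LHS = 1/(x+y) ≈ 0.1818
RHS = 1/x + 1/y ≈ 2.2000
Since 0.1818 ≠ 2.2000, the equation fails at this point, so it cannot hold for all real values of x and y for which both sides are defined.
1/x + 1/y = (x+y)/(xy), which is not 1/(x+y).

Conclusion: No, this is NOT an identity.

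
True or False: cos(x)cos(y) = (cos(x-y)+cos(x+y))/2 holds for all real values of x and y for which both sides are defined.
True.

Claim: cos(x)cos(y) = (cos(x-y)+cos(x+y))/2.
Reasoning: cos(x-y) = cos(x)cos(y) + sin(x)sin(y) and cos(x+y) = cos(x)cos(y) - sin(x)sin(y). Adding, cos(x-y) + cos(x+y) = 2cos(x)cos(y); divide by 2.
So the two sides agree for all real values of x and y for which both sides are defined.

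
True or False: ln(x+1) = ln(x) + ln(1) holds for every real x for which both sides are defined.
False.

Claim: ln(x+1) = ln(x) + ln(1).
Test a specific point where both sides are defined: x = 3.
LHS = ln(x+1) ≈ 1.3863
RHS = ln(x) + ln(1) ≈ 1.0986
Since 1.3863 ≠ 1.0986, the equation fails at this point, so it cannot hold for every real x for which both sides are defined.
ln(1) = 0, so the right side is just ln(x), which differs from ln(x+1).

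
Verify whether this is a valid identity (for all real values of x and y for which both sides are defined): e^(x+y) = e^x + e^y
Claim: e^(x+y) = e^x + e^y.
Test a specific point where both sides are defined: x = -2, y = -3.
LHS = e^(x+y) ≈ 0.0067
RHS = e^x + e^y ≈ 0.1851
Since 0.0067 ≠ 0.1851, the equation fails at this point, so it cannot hold for all real values of x and y for which both sides are defined.
The correct rule is e^(x+y) = e^x · e^y (a product, not a sum).

Conclusion: No, this is NOT an identity.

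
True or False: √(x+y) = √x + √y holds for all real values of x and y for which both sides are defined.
Claim: √(x+y) = √x + √y.
Test a specific point where both sides are defined: x = 1/2, y = 1/2.
LHS = √(x+y) ≈ 1.0000
RHS = √x + √y ≈ 1.4142
Since 1.0000 ≠ 1.4142, the equation fails at this point, so it cannot hold for all real values of x and y for which both sides are defined.
Squaring the right side gives x + 2√(xy) + y, not x + y.

Conclusion: False.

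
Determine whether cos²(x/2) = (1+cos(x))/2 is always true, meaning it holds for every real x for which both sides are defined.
Yes, this is an identity.

Claim: cos²(x/2) = (1+cos(x))/2.
Reasoning: Use cos(2θ) = 2cos²θ - 1 with θ = x/2: cos(x) = 2cos²(x/2) - 1. Solving for cos²(x/2) gives (1 + cos(x))/2.
So the two sides agree for every real x for which both sides are defined.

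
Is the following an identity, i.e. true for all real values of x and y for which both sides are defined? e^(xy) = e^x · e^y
Claim: e^(xy) = e^x · e^y.
Test a specific point where both sides are defined: x = 2, y = 4.
LHS = e^(xy) ≈ 2980.9580
RHS = e^x · e^y ≈ 403.4288
Since 2980.9580 ≠ 403.4288, the equation fails at this point, so it cannot hold for all real values of x and y for which both sides are defined.
e^x · e^y = e^(x+y), not e^(xy).

Conclusion: No, this is NOT an identity.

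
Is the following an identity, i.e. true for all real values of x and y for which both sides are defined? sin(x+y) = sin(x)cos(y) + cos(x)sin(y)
Claim: sin(x+y) = sin(x)cos(y) + cos(x)sin(y).
Reasoning: By Euler's formula e^(i(x+y)) = e^(ix)·e^(iy) = (cos x + i·sin x)(cos y + i·sin y). The imaginary part of the left side is sin(x+y); the imaginary part of the product is sin(x)cos(y) + cos(x)sin(y).
So the two sides agree for all real values of x and y for which both sides are defined.

Conclusion: Yes, this is an identity.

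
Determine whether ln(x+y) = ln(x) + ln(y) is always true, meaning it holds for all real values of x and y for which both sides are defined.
No, this is NOT an identity.

Claim: ln(x+y) = ln(x) + ln(y).
Test a specific point where both sides are defined: x = 3, y = 1.
LHS = ln(x+y) ≈ 1.3863
RHS = ln(x) + ln(y) ≈ 1.0986
Since 1.3863 ≠ 1.0986, the equation fails at this point, so it cannot hold for all real values of x and y for which both sides are defined.
ln(x) + ln(y) = ln(xy), not ln(x+y).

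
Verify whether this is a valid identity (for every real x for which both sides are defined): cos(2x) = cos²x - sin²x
Yes, this is an identity.

Claim: cos(2x) = cos²x - sin²x.
Reasoning: Put y = x in the addition formula cos(x+y) = cos(x)cos(y) - sin(x)sin(y): cos(2x) = cos²x - sin²x.
So the two sides agree for every real x for which both sides are defined.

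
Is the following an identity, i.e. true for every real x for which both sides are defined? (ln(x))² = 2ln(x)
Claim: (ln(x))² = 2ln(x).
Test a specific point where both sides are defined: x = 5.
LHS = (ln(x))² ≈ 2.5903
RHS = 2ln(x) ≈ 3.2189
Since 2.5903 ≠ 3.2189, the equation fails at this point, so it cannot hold for every real x for which both sides are defined.
2ln(x) equals ln(x²), which is not the same as (ln x)².

Conclusion: No, this is NOT an identity.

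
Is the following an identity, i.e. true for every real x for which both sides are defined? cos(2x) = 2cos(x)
Claim: cos(2x) = 2cos(x).
Test a specific point where both sides are defined: x = π/2.
LHS = cos(2x) ≈ -1.0000
RHS = 2cos(x) ≈ 0.0000
Since -1.0000 ≠ 0.0000, the equation fails at this point, so it cannot hold for every real x for which both sides are defined.
The correct double-angle formula is cos(2x) = cos²x - sin²x.

Conclusion: No, this is NOT an identity.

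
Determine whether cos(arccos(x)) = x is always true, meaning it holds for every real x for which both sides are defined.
Claim: cos(arccos(x)) = x.
Reasoning: For -1 ≤ x ≤ 1 (where arccos is defined), arccos(x) is by definition an angle whose cosine equals x. Taking the cosine of that angle returns x. (Note the other order, arccos(cos x) = x, is NOT an identity.)
So the two sides agree for every real x for which both sides are defined.

Conclusion: Yes, this is an identity.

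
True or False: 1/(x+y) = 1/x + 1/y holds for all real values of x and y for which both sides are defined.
Claim: 1/(x+y) = 1/x + 1/y.
Test a specific point where both sides are defined: x = 1, y = 1/2.
LHS = 1/(x+y) ≈ 0.6667
RHS = 1/x + 1/y ≈ 3.0000
Since 0.6667 ≠ 3.0000, the equation fails at this point, so it cannot hold for all real values of x and y for which both sides are defined.
1/x + 1/y = (x+y)/(xy), which is not 1/(x+y).

Conclusion: False.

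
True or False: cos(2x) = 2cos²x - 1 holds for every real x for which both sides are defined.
True.

Claim: cos(2x) = 2cos²x - 1.
Reasoning: cos(2x) = cos²x - sin²x. Replace sin²x by 1 - cos²x: cos²x - (1 - cos²x) = 2cos²x - 1.
So the two sides agree for every real x for which both sides are defined.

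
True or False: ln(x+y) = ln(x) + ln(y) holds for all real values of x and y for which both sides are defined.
False.

Claim: ln(x+y) = ln(x) + ln(y).
Test a specific point where both sides are defined: x = 4, y = 2.
LHS = ln(x+y) ≈ 1.7918
RHS = ln(x) + ln(y) ≈ 2.0794
Since 1.7918 ≠ 2.0794, the equation fails at this point, so it cannot hold for all real values of x and y for which both sides are defined.
ln(x) + ln(y) = ln(xy), not ln(x+y).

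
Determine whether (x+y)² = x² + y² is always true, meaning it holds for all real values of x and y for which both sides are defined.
No, this is NOT an identity.

Claim: (x+y)² = x² + y².
Test a specific point where both sides are defined: x = 5, y = 5.
LHS = (x+y)² ≈ 100.0000
RHS = x² + y² ≈ 50.0000
Since 100.0000 ≠ 50.0000, the equation fails at this point, so it cannot hold for all real values of x and y for which both sides are defined.
The correct expansion is (x+y)² = x² + 2xy + y²; the cross term 2xy is missing.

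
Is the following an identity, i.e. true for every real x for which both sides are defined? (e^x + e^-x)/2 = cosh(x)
Yes, this is an identity.

Claim: (e^x + e^-x)/2 = cosh(x).
Reasoning: This is exactly the definition of the hyperbolic cosine: cosh(x) := (e^x + e^-x)/2.
So the two sides agree for every real x for which both sides are defined.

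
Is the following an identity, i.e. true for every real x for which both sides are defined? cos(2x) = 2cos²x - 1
Yes, this is an identity.

Claim: cos(2x) = 2cos²x - 1.
Reasoning: cos(2x) = cos²x - sin²x. Replace sin²x by 1 - cos²x: cos²x - (1 - cos²x) = 2cos²x - 1.
So the two sides agree for every real x for which both sides are defined.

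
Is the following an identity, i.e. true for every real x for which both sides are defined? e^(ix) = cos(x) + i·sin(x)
Yes, this is an identity.

Claim: e^(ix) = cos(x) + i·sin(x).
Reasoning: Euler's formula. Expand e^(ix) = Σ (ix)^k / k!. Since i² = -1, the even-k terms are Σ (-1)^m x^(2m)/(2m)! = cos(x) and the odd-k terms are i · Σ (-1)^m x^(2m+1)/(2m+1)! = i·sin(x).
So the two sides agree for every real x for which both sides are defined.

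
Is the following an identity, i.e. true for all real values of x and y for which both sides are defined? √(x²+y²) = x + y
No, this is NOT an identity.

Claim: √(x²+y²) = x + y.
Test a specific point where both sides are defined: x = 3/2, y = 2.
LHS = √(x²+y²) ≈ 2.5000
RHS = x + y ≈ 3.5000
Since 2.5000 ≠ 3.5000, the equation fails at this point, so it cannot hold for all real values of x and y for which both sides are defined.
(x+y)² = x² + 2xy + y², not x² + y², so the square root does not split this way.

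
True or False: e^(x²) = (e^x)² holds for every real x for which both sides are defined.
False.

Claim: e^(x²) = (e^x)².
Test a specific point where both sides are defined: x = -1.
LHS = e^(x²) ≈ 2.7183
RHS = (e^x)² ≈ 0.1353
Since 2.7183 ≠ 0.1353, the equation fails at this point, so it cannot hold for every real x for which both sides are defined.
(e^x)² = e^(2x), and 2x ≠ x² in general.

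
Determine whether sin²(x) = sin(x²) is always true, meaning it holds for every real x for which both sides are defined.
No, this is NOT an identity.

Claim: sin²(x) = sin(x²).
Test a specific point where both sides are defined: x = -π/6.
LHS = sin²(x) ≈ 0.2500
RHS = sin(x²) ≈ 0.2707
Since 0.2500 ≠ 0.2707, the equation fails at this point, so it cannot hold for every real x for which both sides are defined.
sin²(x) means (sin x)², squaring the output; sin(x²) squares the input. These are different functions.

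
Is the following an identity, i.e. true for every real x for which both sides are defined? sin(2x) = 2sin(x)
Claim: sin(2x) = 2sin(x).
Test a specific point where both sides are defined: x = -π/3.
LHS = sin(2x) ≈ -0.8660
RHS = 2sin(x) ≈ -1.7321
Since -0.8660 ≠ -1.7321, the equation fails at this point, so it cannot hold for every real x for which both sides are defined.
The correct double-angle formula is sin(2x) = 2sin(x)cos(x).

Conclusion: No, this is NOT an identity.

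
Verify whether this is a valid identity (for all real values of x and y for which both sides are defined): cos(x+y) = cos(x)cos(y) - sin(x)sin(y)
Claim: cos(x+y) = cos(x)cos(y) - sin(x)sin(y).
Reasoning: By Euler's formula e^(i(x+y)) = e^(ix)·e^(iy) = (cos x + i·sin x)(cos y + i·sin y). The real part of the left side is cos(x+y); the real part of the product is cos(x)cos(y) - sin(x)sin(y) (since i·i = -1).
So the two sides agree for all real values of x and y for which both sides are defined.

Conclusion: Yes, this is an identity.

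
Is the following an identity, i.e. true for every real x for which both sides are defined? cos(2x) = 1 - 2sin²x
Claim: cos(2x) = 1 - 2sin²x.
Reasoning: cos(2x) = cos²x - sin²x. Replace cos²x by 1 - sin²x: (1 - sin²x) - sin²x = 1 - 2sin²x.
So the two sides agree for every real x for which both sides are defined.

Conclusion: Yes, this is an identity.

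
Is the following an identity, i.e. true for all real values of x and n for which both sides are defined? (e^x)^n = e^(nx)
Claim: (e^x)^n = e^(nx).
Reasoning: e^x is a positive real number, and for a positive base B and real exponent n, B^n = e^(n·ln B). With B = e^x, ln B = x, so (e^x)^n = e^(n·x).
So the two sides agree for all real values of x and n for which both sides are defined.

Conclusion: Yes, this is an identity.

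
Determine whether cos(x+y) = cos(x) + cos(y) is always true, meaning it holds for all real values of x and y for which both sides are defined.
Claim: cos(x+y) = cos(x) + cos(y).
Test a specific point where both sides are defined: x = π/4, y = π/4.
LHS = cos(x+y) ≈ 0.0000
RHS = cos(x) + cos(y) ≈ 1.4142
Since 0.0000 ≠ 1.4142, the equation fails at this point, so it cannot hold for all real values of x and y for which both sides are defined.
The correct expansion is cos(x+y) = cos(x)cos(y) - sin(x)sin(y); cosine is not additive.

Conclusion: No, this is NOT an identity.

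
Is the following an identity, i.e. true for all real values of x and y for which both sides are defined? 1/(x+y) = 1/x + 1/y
No, this is NOT an identity.

Claim: 1/(x+y) = 1/x + 1/y.
Test a specific point where both sides are defined: x = 1/2, y = 3.
LHS = 1/(x+y) ≈ 0.2857
RHS = 1/x + 1/y ≈ 2.3333
Since 0.2857 ≠ 2.3333, the equation fails at this point, so it cannot hold for all real values of x and y for which both sides are defined.
1/x + 1/y = (x+y)/(xy), which is not 1/(x+y).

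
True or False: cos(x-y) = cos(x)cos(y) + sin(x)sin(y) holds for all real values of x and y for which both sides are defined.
True.

Claim: cos(x-y) = cos(x)cos(y) + sin(x)sin(y).
Reasoning: Replace y by -y in cos(x+y) = cos(x)cos(y) - sin(x)sin(y) and use cos(-y) = cos(y), sin(-y) = -sin(y): cos(x-y) = cos(x)cos(y) + sin(x)sin(y).
So the two sides agree for all real values of x and y for which both sides are defined.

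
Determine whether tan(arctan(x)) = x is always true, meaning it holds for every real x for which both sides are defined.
Claim: tan(arctan(x)) = x.
Reasoning: For every real x, arctan(x) is by definition the angle in (-π/2, π/2) whose tangent equals x. Taking the tangent of that angle returns x.
So the two sides agree for every real x for which both sides are defined.

Conclusion: Yes, this is an identity.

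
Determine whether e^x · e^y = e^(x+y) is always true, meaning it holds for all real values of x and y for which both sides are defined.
Yes, this is an identity.

Claim: e^x · e^y = e^(x+y).
Reasoning: This is the law of exponents for a common base: multiplying powers adds exponents. E.g. from the series, (Σ x^j/j!)(Σ y^k/k!) = Σ_m (Σ_{j+k=m} x^j y^k/(j!k!)) = Σ_m (x+y)^m/m! by the binomial theorem.
So the two sides agree for all real values of x and y for which both sides are defined.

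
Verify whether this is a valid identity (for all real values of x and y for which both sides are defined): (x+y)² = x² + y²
No, this is NOT an identity.

Claim: (x+y)² = x² + y².
Test a specific point where both sides are defined: x = 4, y = 1.
LHS = (x+y)² ≈ 25.0000
RHS = x² + y² ≈ 17.0000
Since 25.0000 ≠ 17.0000, the equation fails at this point, so it cannot hold for all real values of x and y for which both sides are defined.
The correct expansion is (x+y)² = x² + 2xy + y²; the cross term 2xy is missing.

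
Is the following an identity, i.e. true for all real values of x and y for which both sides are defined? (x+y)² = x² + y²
Claim: (x+y)² = x² + y².
Test a specific point where both sides are defined: x = 2, y = -3.
LHS = (x+y)² ≈ 1.0000
RHS = x² + y² ≈ 13.0000
Since 1.0000 ≠ 13.0000, the equation fails at this point, so it cannot hold for all real values of x and y for which both sides are defined.
The correct expansion is (x+y)² = x² + 2xy + y²; the cross term 2xy is missing.

Conclusion: No, this is NOT an identity.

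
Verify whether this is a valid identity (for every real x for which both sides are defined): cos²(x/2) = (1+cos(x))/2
Claim: cos²(x/2) = (1+cos(x))/2.
Reasoning: Use cos(2θ) = 2cos²θ - 1 with θ = x/2: cos(x) = 2cos²(x/2) - 1. Solving for cos²(x/2) gives (1 + cos(x))/2.
So the two sides agree for every real x for which both sides are defined.

Conclusion: Yes, this is an identity.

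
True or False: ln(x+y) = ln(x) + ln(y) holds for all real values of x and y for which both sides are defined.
Claim: ln(x+y) = ln(x) + ln(y).
Test a specific point where both sides are defined: x = 3, y = 3.
LHS = ln(x+y) ≈ 1.7918
RHS = ln(x) + ln(y) ≈ 2.1972
Since 1.7918 ≠ 2.1972, the equation fails at this point, so it cannot hold for all real values of x and y for which both sides are defined.
ln(x) + ln(y) = ln(xy), not ln(x+y).

Conclusion: False.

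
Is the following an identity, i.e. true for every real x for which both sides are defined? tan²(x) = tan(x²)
No, this is NOT an identity.

Claim: tan²(x) = tan(x²).
Test a specific point where both sides are defined: x = π/4.
LHS = tan²(x) ≈ 1.0000
RHS = tan(x²) ≈ 0.7092
Since 1.0000 ≠ 0.7092, the equation fails at this point, so it cannot hold for every real x for which both sides are defined.
tan²(x) means (tan x)², squaring the output; tan(x²) squares the input. These are different functions.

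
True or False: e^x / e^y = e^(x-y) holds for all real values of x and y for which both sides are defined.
Claim: e^x / e^y = e^(x-y).
Reasoning: 1/e^y = e^(-y), so e^x / e^y = e^x · e^(-y) = e^(x + (-y)) = e^(x-y) by the product rule for exponents.
So the two sides agree for all real values of x and y for which both sides are defined.

Conclusion: True.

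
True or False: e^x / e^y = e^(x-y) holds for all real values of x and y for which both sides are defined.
True.

Claim: e^x / e^y = e^(x-y).
Reasoning: 1/e^y = e^(-y), so e^x / e^y = e^x · e^(-y) = e^(x + (-y)) = e^(x-y) by the product rule for exponents.
So the two sides agree for all real values of x and y for which both sides are defined.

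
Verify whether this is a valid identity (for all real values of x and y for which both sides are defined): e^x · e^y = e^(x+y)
Yes, this is an identity.

Claim: e^x · e^y = e^(x+y).
Reasoning: This is the law of exponents for a common base: multiplying powers adds exponents. E.g. from the series, (Σ x^j/j!)(Σ y^k/k!) = Σ_m (Σ_{j+k=m} x^j y^k/(j!k!)) = Σ_m (x+y)^m/m! by the binomial theorem.
So the two sides agree for all real values of x and y for which both sides are defined.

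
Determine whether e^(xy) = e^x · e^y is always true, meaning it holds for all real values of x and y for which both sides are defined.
No, this is NOT an identity.

Claim: e^(xy) = e^x · e^y.
Test a specific point where both sides are defined: x = -3, y = 2.
LHS = e^(xy) ≈ 0.0025
RHS = e^x · e^y ≈ 0.3679
Since 0.0025 ≠ 0.3679, the equation fails at this point, so it cannot hold for all real values of x and y for which both sides are defined.
e^x · e^y = e^(x+y), not e^(xy).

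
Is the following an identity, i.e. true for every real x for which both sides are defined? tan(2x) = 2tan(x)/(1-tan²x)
Yes, this is an identity.

Claim: tan(2x) = 2tan(x)/(1-tan²x).
Reasoning: tan(2x) = sin(2x)/cos(2x) = 2sin(x)cos(x) / (cos²x - sin²x). Divide numerator and denominator by cos²x: 2tan(x) / (1 - tan²x).
So the two sides agree for every real x for which both sides are defined.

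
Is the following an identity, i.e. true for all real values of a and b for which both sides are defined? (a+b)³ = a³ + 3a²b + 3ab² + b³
Yes, this is an identity.

Claim: (a+b)³ = a³ + 3a²b + 3ab² + b³.
Reasoning: (a+b)³ = (a+b)(a+b)² = (a+b)(a² + 2ab + b²) = a³ + 2a²b + ab² + a²b + 2ab² + b³ = a³ + 3a²b + 3ab² + b³.
So the two sides agree for all real values of a and b for which both sides are defined.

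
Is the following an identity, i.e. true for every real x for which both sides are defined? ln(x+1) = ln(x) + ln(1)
No, this is NOT an identity.

Claim: ln(x+1) = ln(x) + ln(1).
Test a specific point where both sides are defined: x = 1.
LHS = ln(x+1) ≈ 0.6931
RHS = ln(x) + ln(1) ≈ 0.0000
Since 0.6931 ≠ 0.0000, the equation fails at this point, so it cannot hold for every real x for which both sides are defined.
ln(1) = 0, so the right side is just ln(x), which differs from ln(x+1).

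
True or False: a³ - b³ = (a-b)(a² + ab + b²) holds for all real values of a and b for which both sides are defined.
Claim: a³ - b³ = (a-b)(a² + ab + b²).
Reasoning: Expand the right side: (a-b)(a² + ab + b²) = a³ + a²b + ab² - a²b - ab² - b³ = a³ - b³ (the middle terms cancel in pairs).
So the two sides agree for all real values of a and b for which both sides are defined.

Conclusion: True.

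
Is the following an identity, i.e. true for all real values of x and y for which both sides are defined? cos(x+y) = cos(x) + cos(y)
Claim: cos(x+y) = cos(x) + cos(y).
Test a specific point where both sides are defined: x = π/3, y = π/2.
LHS = cos(x+y) ≈ -0.8660
RHS = cos(x) + cos(y) ≈ 0.5000
Since -0.8660 ≠ 0.5000, the equation fails at this point, so it cannot hold for all real values of x and y for which both sides are defined.
The correct expansion is cos(x+y) = cos(x)cos(y) - sin(x)sin(y); cosine is not additive.

Conclusion: No, this is NOT an identity.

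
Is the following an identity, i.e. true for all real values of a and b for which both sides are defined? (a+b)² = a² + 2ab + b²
Claim: (a+b)² = a² + 2ab + b².
Reasoning: Expand: (a+b)² = (a+b)(a+b) = a·a + a·b + b·a + b·b = a² + 2ab + b².
So the two sides agree for all real values of a and b for which both sides are defined.

Conclusion: Yes, this is an identity.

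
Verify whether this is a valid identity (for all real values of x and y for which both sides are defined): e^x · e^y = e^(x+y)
Claim: e^x · e^y = e^(x+y).
Reasoning: This is the law of exponents for a common base: multiplying powers adds exponents. E.g. from the series, (Σ x^j/j!)(Σ y^k/k!) = Σ_m (Σ_{j+k=m} x^j y^k/(j!k!)) = Σ_m (x+y)^m/m! by the binomial theorem.
So the two sides agree for all real values of x and y for which both sides are defined.

Conclusion: Yes, this is an identity.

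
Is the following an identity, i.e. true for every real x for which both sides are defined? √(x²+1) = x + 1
Claim: √(x²+1) = x + 1.
Test a specific point where both sides are defined: x = 3/2.
LHS = √(x²+1) ≈ 1.8028
RHS = x + 1 ≈ 2.5000
Since 1.8028 ≠ 2.5000, the equation fails at this point, so it cannot hold for every real x for which both sides are defined.
(x+1)² = x² + 2x + 1 ≠ x² + 1 unless x = 0.

Conclusion: No, this is NOT an identity.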